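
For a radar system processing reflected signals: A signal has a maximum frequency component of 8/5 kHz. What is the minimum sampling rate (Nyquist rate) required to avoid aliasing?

By the Nyquist-Shannon sampling theorem,
the minimum sampling rate (Nyquist rate) must be at least 2 * f_max.
Nyquist rate = 2 * 8/5 kHz = 16/5 kHz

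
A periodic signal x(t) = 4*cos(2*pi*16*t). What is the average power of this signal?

Average power of A*cos(wt) is A^2/2.
P = 4^2 / 2 = 16/2 = 8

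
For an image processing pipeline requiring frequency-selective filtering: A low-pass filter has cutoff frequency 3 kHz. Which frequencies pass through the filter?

A low-pass filter passes all frequencies below the cutoff frequency 3 kHz and attenuates higher frequencies.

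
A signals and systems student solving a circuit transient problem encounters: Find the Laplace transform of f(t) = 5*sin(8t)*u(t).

Standard pair: sin(wt)*u(t) <-> w/(s^2+w^2)
With w = 8: L{5*sin(8t)*u(t)} = 40/(s^2+64)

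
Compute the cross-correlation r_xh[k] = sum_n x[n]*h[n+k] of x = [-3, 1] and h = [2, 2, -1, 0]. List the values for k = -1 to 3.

Both sequences indexed from 0 and zero outside their support.
Lags with overlap: k = -1 to 3.
  r_xh[-1] = x[1]*h[0] = 2
  r_xh[0] = x[0]*h[0] + x[1]*h[1] = -4
  r_xh[1] = x[0]*h[1] + x[1]*h[2] = -7
  r_xh[2] = x[0]*h[2] + x[1]*h[3] = 3
  r_xh[3] = x[0]*h[3] = 0
r_xh = [2, -4, -7, 3, 0] (for k = -1, ..., 3)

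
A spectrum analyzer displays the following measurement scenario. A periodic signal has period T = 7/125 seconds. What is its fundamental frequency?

The fundamental frequency is the reciprocal of the period.
f = 1/T = 1/(7/125) = 125/7 Hz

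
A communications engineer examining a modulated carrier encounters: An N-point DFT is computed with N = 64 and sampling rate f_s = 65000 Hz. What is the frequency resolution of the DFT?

DFT frequency resolution = f_s / N
= 65000 / 64 = 8125/8 Hz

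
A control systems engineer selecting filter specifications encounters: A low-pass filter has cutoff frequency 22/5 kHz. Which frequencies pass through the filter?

A low-pass filter passes all frequencies below the cutoff frequency 22/5 kHz and attenuates higher frequencies.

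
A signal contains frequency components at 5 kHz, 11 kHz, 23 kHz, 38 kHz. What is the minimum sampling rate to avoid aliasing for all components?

The highest frequency component is f_max = 38 kHz.
Nyquist rate = 2 * f_max = 2 * 38 kHz = 76 kHz.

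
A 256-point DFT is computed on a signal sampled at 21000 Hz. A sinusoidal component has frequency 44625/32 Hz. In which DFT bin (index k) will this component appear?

DFT frequency resolution = f_s/N = 21000/256 = 2625/32 Hz
Bin index k = f_signal / resolution = 44625/32 / 2625/32 = 17
The signal frequency 44625/32 Hz falls in DFT bin k = 17.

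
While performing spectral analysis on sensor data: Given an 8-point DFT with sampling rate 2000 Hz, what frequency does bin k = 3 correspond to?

The frequency of DFT bin k is: f_k = k * f_s / N
f_3 = 3 * 2000 / 8 = 750 Hz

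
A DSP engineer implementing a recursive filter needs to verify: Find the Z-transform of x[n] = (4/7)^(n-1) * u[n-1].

Time-shifting property: if X(z) = Z{x[n]}, then Z{x[n-d]} = z^(-d) * X(z)
X(z) = z/(z - 4/7) for x[n] = (4/7)^n * u[n]
Z{x[n-1]} = z^(-1) * z/(z - 4/7) = 1/(z - 4/7)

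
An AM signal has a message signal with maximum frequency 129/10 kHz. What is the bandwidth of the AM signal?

In AM (double-sideband), the bandwidth is twice the message frequency.
BW = 2 * f_m = 2 * 129/10 kHz = 129/5 kHz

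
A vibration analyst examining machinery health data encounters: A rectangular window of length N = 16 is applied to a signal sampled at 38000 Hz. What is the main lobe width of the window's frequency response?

For a rectangular window of length N,
the main lobe width in frequency is 2*f_s/N.
= 2*38000/16 = 4750 Hz
This determines the minimum frequency separation for resolving two sinusoids.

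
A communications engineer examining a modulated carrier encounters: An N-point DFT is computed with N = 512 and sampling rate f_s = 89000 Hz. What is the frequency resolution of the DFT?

DFT frequency resolution = f_s / N
= 89000 / 512 = 11125/64 Hz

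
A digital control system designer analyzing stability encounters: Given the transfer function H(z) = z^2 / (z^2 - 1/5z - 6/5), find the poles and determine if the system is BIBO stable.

Poles are roots of the denominator: z^2 - 1/5z - 6/5 = 0.
Quadratic formula: z = [-(-1/5) +/- sqrt((-1/5)^2 - 4*(-6/5))] / 2
Discriminant = 1/25 + 24/5 = 121/25; sqrt = 11/5.
z = (1/5 +/- 11/5) / 2 => z = 6/5 or z = -1.
|p1| = 1, |p2| = 6/5.
For BIBO stability, all poles must lie inside the unit circle (|p| < 1).
System is UNSTABLE since at least one |p| >= 1.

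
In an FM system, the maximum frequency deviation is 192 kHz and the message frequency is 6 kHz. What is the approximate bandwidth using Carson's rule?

Carson's rule: BW = 2*(delta_f + f_m)
= 2*(192 + 6) kHz = 396 kHz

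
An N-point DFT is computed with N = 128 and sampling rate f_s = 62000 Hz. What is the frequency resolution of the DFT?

DFT frequency resolution = f_s / N
= 62000 / 128 = 3875/8 Hz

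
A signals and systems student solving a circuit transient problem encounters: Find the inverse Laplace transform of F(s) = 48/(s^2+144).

Standard pair: w/(s^2+w^2) <-> sin(wt)*u(t)
Recognize w^2 = 144, so w = 12; numerator 48 = 4*12.
f(t) = 4*sin(12t)*u(t)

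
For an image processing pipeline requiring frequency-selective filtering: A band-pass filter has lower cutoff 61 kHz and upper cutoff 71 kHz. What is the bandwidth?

Bandwidth = f_high - f_low
= 71 kHz - 61 kHz = 10 kHz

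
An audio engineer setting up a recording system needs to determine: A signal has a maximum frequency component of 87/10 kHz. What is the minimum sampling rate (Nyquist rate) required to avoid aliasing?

By the Nyquist-Shannon sampling theorem,
the minimum sampling rate (Nyquist rate) must be at least 2 * f_max.
Nyquist rate = 2 * 87/10 kHz = 87/5 kHz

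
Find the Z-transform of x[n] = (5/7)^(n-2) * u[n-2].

Time-shifting property: if X(z) = Z{x[n]}, then Z{x[n-d]} = z^(-d) * X(z)
X(z) = z/(z - 5/7) for x[n] = (5/7)^n * u[n]
Z{x[n-2]} = z^(-2) * z/(z - 5/7) = z^(-1)/(z - 5/7)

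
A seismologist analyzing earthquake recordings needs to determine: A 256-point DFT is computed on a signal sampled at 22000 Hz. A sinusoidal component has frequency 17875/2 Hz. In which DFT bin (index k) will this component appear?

DFT frequency resolution = f_s/N = 22000/256 = 1375/16 Hz
Bin index k = f_signal / resolution = 17875/2 / 1375/16 = 104
The signal frequency 17875/2 Hz falls in DFT bin k = 104.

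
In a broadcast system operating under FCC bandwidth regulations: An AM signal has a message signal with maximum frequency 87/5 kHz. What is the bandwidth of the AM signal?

In AM (double-sideband), the bandwidth is twice the message frequency.
BW = 2 * f_m = 2 * 87/5 kHz = 174/5 kHz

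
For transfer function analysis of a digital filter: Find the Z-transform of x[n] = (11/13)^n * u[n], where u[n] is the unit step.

The Z-transform of a^n * u[n] is z/(z-a) for |z| > |a|.
Here a = 11/13, so X(z) = z/(z - (11/13)) = 13z/(13z - 11)
ROC: |z| > 11/13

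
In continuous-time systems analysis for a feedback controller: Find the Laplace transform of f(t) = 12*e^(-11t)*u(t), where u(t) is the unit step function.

Standard Laplace transform pair:
e^(-at)*u(t) <-> 1/(s+a)
With a = 11: L{12*e^(-11t)*u(t)} = 12/(s+11), ROC: Re(s) > -11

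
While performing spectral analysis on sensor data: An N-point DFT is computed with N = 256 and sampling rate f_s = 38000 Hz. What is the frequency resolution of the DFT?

DFT frequency resolution = f_s / N
= 38000 / 256 = 2375/16 Hz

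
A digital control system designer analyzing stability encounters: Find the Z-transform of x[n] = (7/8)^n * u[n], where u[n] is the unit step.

The Z-transform of a^n * u[n] is z/(z-a) for |z| > |a|.
Here a = 7/8, so X(z) = z/(z - (7/8)) = 8z/(8z - 7)
ROC: |z| > 7/8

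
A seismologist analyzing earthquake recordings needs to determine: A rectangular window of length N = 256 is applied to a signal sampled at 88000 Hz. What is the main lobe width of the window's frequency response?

For a rectangular window of length N,
the main lobe width in frequency is 2*f_s/N.
= 2*88000/256 = 1375/2 Hz
This determines the minimum frequency separation for resolving two sinusoids.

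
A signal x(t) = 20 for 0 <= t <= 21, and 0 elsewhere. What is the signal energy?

Energy = integral of |x(t)|^2 dt over the signal duration
= 20^2 * 21 = 400 * 21 = 8400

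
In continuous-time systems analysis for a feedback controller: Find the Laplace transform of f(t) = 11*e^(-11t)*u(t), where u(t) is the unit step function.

Standard Laplace transform pair:
e^(-at)*u(t) <-> 1/(s+a)
With a = 11: L{11*e^(-11t)*u(t)} = 11/(s+11), ROC: Re(s) > -11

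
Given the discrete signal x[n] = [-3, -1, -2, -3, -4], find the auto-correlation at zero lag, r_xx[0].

The auto-correlation at zero lag r_xx[0] equals the signal energy.
r_xx[0] = sum of x[n]^2 = (-3)^2 + (-1)^2 + (-2)^2 + (-3)^2 + (-4)^2
= 9 + 1 + 4 + 9 + 16 = 39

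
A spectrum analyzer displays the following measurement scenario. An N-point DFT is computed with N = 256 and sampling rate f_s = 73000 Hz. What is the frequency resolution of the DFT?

DFT frequency resolution = f_s / N
= 73000 / 256 = 9125/32 Hz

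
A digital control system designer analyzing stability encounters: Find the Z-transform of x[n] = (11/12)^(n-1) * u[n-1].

Time-shifting property: if X(z) = Z{x[n]}, then Z{x[n-d]} = z^(-d) * X(z)
X(z) = z/(z - 11/12) for x[n] = (11/12)^n * u[n]
Z{x[n-1]} = z^(-1) * z/(z - 11/12) = 1/(z - 11/12)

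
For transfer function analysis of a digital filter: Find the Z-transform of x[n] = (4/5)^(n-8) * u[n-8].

Time-shifting property: if X(z) = Z{x[n]}, then Z{x[n-d]} = z^(-d) * X(z)
X(z) = z/(z - 4/5) for x[n] = (4/5)^n * u[n]
Z{x[n-8]} = z^(-8) * z/(z - 4/5) = z^(-7)/(z - 4/5)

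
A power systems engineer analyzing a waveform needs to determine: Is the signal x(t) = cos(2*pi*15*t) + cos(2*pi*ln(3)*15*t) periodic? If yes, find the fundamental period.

f1 = 15 Hz, f2 = 15*ln(3) Hz
Ratio f2/f1 = ln(3), which is irrational.
Since the frequency ratio is irrational, no common period exists.
The signal is not periodic.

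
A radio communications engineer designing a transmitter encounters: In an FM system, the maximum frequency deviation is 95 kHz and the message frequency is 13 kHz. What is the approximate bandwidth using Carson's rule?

Carson's rule: BW = 2*(delta_f + f_m)
= 2*(95 + 13) kHz = 216 kHz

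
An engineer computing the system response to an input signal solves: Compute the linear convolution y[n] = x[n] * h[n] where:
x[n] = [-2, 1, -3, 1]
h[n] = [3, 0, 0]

y[n] = sum_k x[k]*h[n-k]. Output length = len(x) + len(h) - 1 = 4 + 3 - 1 = 6.
y[0] = -2*3 = -6
y[1] = 1*3 + -2*0 = 3
y[2] = -3*3 + 1*0 + -2*0 = -9
y[3] = 1*3 + -3*0 + 1*0 = 3
y[4] = 1*0 + -3*0 = 0
y[5] = 1*0 = 0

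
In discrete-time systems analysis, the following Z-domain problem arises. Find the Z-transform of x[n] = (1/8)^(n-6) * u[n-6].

Time-shifting property: if X(z) = Z{x[n]}, then Z{x[n-d]} = z^(-d) * X(z)
X(z) = z/(z - 1/8) for x[n] = (1/8)^n * u[n]
Z{x[n-6]} = z^(-6) * z/(z - 1/8) = z^(-5)/(z - 1/8)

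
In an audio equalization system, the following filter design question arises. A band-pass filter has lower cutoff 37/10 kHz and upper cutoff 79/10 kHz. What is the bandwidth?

Bandwidth = f_high - f_low
= 79/10 kHz - 37/10 kHz = 21/5 kHz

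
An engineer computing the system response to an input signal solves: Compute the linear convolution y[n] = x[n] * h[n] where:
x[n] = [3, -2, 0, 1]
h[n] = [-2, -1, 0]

y[n] = sum_k x[k]*h[n-k]. Output length = len(x) + len(h) - 1 = 4 + 3 - 1 = 6.
y[0] = 3*-2 = -6
y[1] = -2*-2 + 3*-1 = 1
y[2] = 0*-2 + -2*-1 + 3*0 = 2
y[3] = 1*-2 + 0*-1 + -2*0 = -2
y[4] = 1*-1 + 0*0 = -1
y[5] = 1*0 = 0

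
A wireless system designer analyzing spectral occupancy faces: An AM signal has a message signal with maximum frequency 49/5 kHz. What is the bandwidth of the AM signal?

In AM (double-sideband), the bandwidth is twice the message frequency.
BW = 2 * f_m = 2 * 49/5 kHz = 98/5 kHz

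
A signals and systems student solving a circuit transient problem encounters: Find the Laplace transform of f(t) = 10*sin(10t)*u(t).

Standard pair: sin(wt)*u(t) <-> w/(s^2+w^2)
With w = 10: L{10*sin(10t)*u(t)} = 100/(s^2+100)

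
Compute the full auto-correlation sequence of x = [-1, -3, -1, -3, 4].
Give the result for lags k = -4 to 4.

r_xx[k] = sum_m x[m]*x[m+k], indexed from 0, for k = -4 to 4:
  r_xx[-4] = x[4]*x[0] = -4
  r_xx[-3] = x[3]*x[0] + x[4]*x[1] = -9
  r_xx[-2] = x[2]*x[0] + x[3]*x[1] + x[4]*x[2] = 6
  r_xx[-1] = x[1]*x[0] + x[2]*x[1] + x[3]*x[2] + x[4]*x[3] = -3
  r_xx[0] = x[0]*x[0] + x[1]*x[1] + x[2]*x[2] + x[3]*x[3] + x[4]*x[4] = 36
  r_xx[1] = x[0]*x[1] + x[1]*x[2] + x[2]*x[3] + x[3]*x[4] = -3
  r_xx[2] = x[0]*x[2] + x[1]*x[3] + x[2]*x[4] = 6
  r_xx[3] = x[0]*x[3] + x[1]*x[4] = -9
  r_xx[4] = x[0]*x[4] = -4
r_xx = [-4, -9, 6, -3, 36, -3, 6, -9, -4]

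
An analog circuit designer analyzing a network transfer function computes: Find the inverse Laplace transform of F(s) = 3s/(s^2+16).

Standard pair: s/(s^2+w^2) <-> cos(wt)*u(t)
With k=3, w=4: f(t) = 3*cos(4t)*u(t)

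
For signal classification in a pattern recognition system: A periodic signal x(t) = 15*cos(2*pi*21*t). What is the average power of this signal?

Average power of A*cos(wt) is A^2/2.
P = 15^2 / 2 = 225/2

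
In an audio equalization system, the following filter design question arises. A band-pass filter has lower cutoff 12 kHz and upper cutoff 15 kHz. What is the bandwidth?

Bandwidth = f_high - f_low
= 15 kHz - 12 kHz = 3 kHz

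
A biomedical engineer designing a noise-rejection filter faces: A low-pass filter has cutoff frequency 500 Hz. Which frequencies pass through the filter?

A low-pass filter passes all frequencies below the cutoff frequency 500 Hz and attenuates higher frequencies.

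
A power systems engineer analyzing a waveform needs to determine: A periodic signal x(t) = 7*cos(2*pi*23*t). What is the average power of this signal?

Average power of A*cos(wt) is A^2/2.
P = 7^2 / 2 = 49/2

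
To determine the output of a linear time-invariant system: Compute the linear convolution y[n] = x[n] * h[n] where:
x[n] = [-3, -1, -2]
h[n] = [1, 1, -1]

y[n] = sum_k x[k]*h[n-k]. Output length = len(x) + len(h) - 1 = 3 + 3 - 1 = 5.
y[0] = -3*1 = -3
y[1] = -1*1 + -3*1 = -4
y[2] = -2*1 + -1*1 + -3*-1 = 0
y[3] = -2*1 + -1*-1 = -1
y[4] = -2*-1 = 2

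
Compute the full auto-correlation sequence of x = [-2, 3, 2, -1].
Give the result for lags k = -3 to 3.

r_xx[k] = sum_m x[m]*x[m+k], indexed from 0, for k = -3 to 3:
  r_xx[-3] = x[3]*x[0] = 2
  r_xx[-2] = x[2]*x[0] + x[3]*x[1] = -7
  r_xx[-1] = x[1]*x[0] + x[2]*x[1] + x[3]*x[2] = -2
  r_xx[0] = x[0]*x[0] + x[1]*x[1] + x[2]*x[2] + x[3]*x[3] = 18
  r_xx[1] = x[0]*x[1] + x[1]*x[2] + x[2]*x[3] = -2
  r_xx[2] = x[0]*x[2] + x[1]*x[3] = -7
  r_xx[3] = x[0]*x[3] = 2
r_xx = [2, -7, -2, 18, -2, -7, 2]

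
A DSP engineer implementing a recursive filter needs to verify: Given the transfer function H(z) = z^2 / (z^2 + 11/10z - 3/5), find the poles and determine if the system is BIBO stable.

Poles are roots of the denominator: z^2 + 11/10z - 3/5 = 0.
Quadratic formula: z = [-(11/10) +/- sqrt((11/10)^2 - 4*(-3/5))] / 2
Discriminant = 121/100 + 12/5 = 361/100; sqrt = 19/10.
z = (-11/10 +/- 19/10) / 2 => z = 2/5 or z = -3/2.
|p1| = 3/2, |p2| = 2/5.
For BIBO stability, all poles must lie inside the unit circle (|p| < 1).
System is UNSTABLE since at least one |p| >= 1.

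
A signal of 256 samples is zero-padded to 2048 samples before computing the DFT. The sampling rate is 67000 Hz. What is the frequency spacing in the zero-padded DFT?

Original DFT: N = 256, resolution = f_s/N = 67000/256 = 8375/32 Hz
Zero-padded DFT: N = 2048, resolution = f_s/N = 67000/2048 = 8375/256 Hz
Zero-padding interpolates the spectrum (finer frequency grid)
but does NOT improve the true spectral resolution (ability to resolve close frequencies).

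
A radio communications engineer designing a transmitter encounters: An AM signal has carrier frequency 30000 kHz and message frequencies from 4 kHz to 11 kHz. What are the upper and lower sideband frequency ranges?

Upper sideband (USB) = fc + [fm_low, fm_high] = 30000 + [4, 11] = [30004, 30011] kHz
Lower sideband (LSB) = fc - [fm_high, fm_low] = 30000 - [11, 4] = [29989, 29996] kHz
Total occupied spectrum: 29989 kHz to 30011 kHz (plus carrier at 30000 kHz)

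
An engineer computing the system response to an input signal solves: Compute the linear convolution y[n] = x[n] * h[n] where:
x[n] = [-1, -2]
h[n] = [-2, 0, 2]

y[n] = sum_k x[k]*h[n-k]. Output length = len(x) + len(h) - 1 = 2 + 3 - 1 = 4.
y[0] = -1*-2 = 2
y[1] = -2*-2 + -1*0 = 4
y[2] = -2*0 + -1*2 = -2
y[3] = -2*2 = -4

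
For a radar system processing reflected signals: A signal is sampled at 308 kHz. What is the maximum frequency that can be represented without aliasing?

The maximum frequency that can be represented without aliasing
is the Nyquist frequency: f_max = f_s / 2 = 308 kHz / 2 = 154 kHz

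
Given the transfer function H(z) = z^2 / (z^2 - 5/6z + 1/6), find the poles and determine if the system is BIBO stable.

Poles are roots of the denominator: z^2 - 5/6z + 1/6 = 0.
Quadratic formula: z = [-(-5/6) +/- sqrt((-5/6)^2 - 4*(1/6))] / 2
Discriminant = 25/36 - 2/3 = 1/36; sqrt = 1/6.
z = (5/6 +/- 1/6) / 2 => z = 1/2 or z = 1/3.
|p1| = 1/2, |p2| = 1/3.
For BIBO stability, all poles must lie inside the unit circle (|p| < 1).
System is STABLE since both |p| < 1.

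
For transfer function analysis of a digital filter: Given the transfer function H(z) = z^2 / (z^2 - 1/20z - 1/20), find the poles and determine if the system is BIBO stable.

Poles are roots of the denominator: z^2 - 1/20z - 1/20 = 0.
Quadratic formula: z = [-(-1/20) +/- sqrt((-1/20)^2 - 4*(-1/20))] / 2
Discriminant = 1/400 + 1/5 = 81/400; sqrt = 9/20.
z = (1/20 +/- 9/20) / 2 => z = 1/4 or z = -1/5.
|p1| = 1/5, |p2| = 1/4.
For BIBO stability, all poles must lie inside the unit circle (|p| < 1).
System is STABLE since both |p| < 1.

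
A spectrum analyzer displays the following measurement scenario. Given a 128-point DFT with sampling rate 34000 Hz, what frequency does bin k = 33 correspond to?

The frequency of DFT bin k is: f_k = k * f_s / N
f_33 = 33 * 34000 / 128 = 70125/8 Hz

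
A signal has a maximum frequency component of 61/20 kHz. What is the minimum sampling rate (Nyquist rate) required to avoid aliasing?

By the Nyquist-Shannon sampling theorem,
the minimum sampling rate (Nyquist rate) must be at least 2 * f_max.
Nyquist rate = 2 * 61/20 kHz = 61/10 kHz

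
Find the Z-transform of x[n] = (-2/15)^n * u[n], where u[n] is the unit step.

The Z-transform of a^n * u[n] is z/(z-a) for |z| > |a|.
Here a = -2/15, so X(z) = z/(z - (-2/15)) = 15z/(15z + 2)
ROC: |z| > 2/15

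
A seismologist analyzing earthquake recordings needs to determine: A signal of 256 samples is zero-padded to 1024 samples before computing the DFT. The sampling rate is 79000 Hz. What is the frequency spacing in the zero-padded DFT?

Original DFT: N = 256, resolution = f_s/N = 79000/256 = 9875/32 Hz
Zero-padded DFT: N = 1024, resolution = f_s/N = 79000/1024 = 9875/128 Hz
Zero-padding interpolates the spectrum (finer frequency grid)
but does NOT improve the true spectral resolution (ability to resolve close frequencies).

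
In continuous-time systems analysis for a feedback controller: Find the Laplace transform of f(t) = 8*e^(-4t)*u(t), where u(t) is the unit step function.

Standard Laplace transform pair:
e^(-at)*u(t) <-> 1/(s+a)
With a = 4: L{8*e^(-4t)*u(t)} = 8/(s+4), ROC: Re(s) > -4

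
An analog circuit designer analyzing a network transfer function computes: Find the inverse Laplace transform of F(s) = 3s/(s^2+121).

Standard pair: s/(s^2+w^2) <-> cos(wt)*u(t)
With k=3, w=11: f(t) = 3*cos(11t)*u(t)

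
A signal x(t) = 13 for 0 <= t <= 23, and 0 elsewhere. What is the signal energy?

Energy = integral of |x(t)|^2 dt over the signal duration
= 13^2 * 23 = 169 * 23 = 3887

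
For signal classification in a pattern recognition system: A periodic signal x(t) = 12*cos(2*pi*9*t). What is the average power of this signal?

Average power of A*cos(wt) is A^2/2.
P = 12^2 / 2 = 144/2 = 72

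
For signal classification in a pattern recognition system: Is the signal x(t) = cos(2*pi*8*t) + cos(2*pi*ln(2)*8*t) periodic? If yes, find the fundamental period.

f1 = 8 Hz, f2 = 8*ln(2) Hz
Ratio f2/f1 = ln(2), which is irrational.
Since the frequency ratio is irrational, no common period exists.
The signal is not periodic.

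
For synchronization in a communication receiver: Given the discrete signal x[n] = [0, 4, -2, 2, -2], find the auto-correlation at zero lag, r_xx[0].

The auto-correlation at zero lag r_xx[0] equals the signal energy.
r_xx[0] = sum of x[n]^2 = 0^2 + 4^2 + (-2)^2 + 2^2 + (-2)^2
= 0 + 16 + 4 + 4 + 4 = 28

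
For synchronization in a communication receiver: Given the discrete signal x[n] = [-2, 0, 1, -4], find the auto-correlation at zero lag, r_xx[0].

The auto-correlation at zero lag r_xx[0] equals the signal energy.
r_xx[0] = sum of x[n]^2 = (-2)^2 + 0^2 + 1^2 + (-4)^2
= 4 + 0 + 1 + 16 = 21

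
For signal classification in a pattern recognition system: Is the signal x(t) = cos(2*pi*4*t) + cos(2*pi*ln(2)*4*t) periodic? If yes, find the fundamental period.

f1 = 4 Hz, f2 = 4*ln(2) Hz
Ratio f2/f1 = ln(2), which is irrational.
Since the frequency ratio is irrational, no common period exists.
The signal is not periodic.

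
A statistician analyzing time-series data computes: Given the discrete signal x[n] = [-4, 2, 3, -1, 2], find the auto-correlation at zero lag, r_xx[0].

The auto-correlation at zero lag r_xx[0] equals the signal energy.
r_xx[0] = sum of x[n]^2 = (-4)^2 + 2^2 + 3^2 + (-1)^2 + 2^2
= 16 + 4 + 9 + 1 + 4 = 34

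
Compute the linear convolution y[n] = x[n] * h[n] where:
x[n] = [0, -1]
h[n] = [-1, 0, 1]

y[n] = sum_k x[k]*h[n-k]. Output length = len(x) + len(h) - 1 = 2 + 3 - 1 = 4.
y[0] = 0*-1 = 0
y[1] = -1*-1 + 0*0 = 1
y[2] = -1*0 + 0*1 = 0
y[3] = -1*1 = -1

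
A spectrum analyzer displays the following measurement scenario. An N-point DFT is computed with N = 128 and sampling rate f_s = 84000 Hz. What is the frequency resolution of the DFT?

DFT frequency resolution = f_s / N
= 84000 / 128 = 2625/4 Hz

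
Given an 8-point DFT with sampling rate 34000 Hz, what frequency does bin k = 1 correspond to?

The frequency of DFT bin k is: f_k = k * f_s / N
f_1 = 1 * 34000 / 8 = 4250 Hz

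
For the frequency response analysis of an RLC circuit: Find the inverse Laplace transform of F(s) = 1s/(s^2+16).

Standard pair: s/(s^2+w^2) <-> cos(wt)*u(t)
With k=1, w=4: f(t) = cos(4t)*u(t)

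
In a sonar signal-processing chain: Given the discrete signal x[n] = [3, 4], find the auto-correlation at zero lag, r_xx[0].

The auto-correlation at zero lag r_xx[0] equals the signal energy.
r_xx[0] = sum of x[n]^2 = 3^2 + 4^2
= 9 + 16 = 25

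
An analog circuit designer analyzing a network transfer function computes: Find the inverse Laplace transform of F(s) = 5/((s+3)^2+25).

Standard pair: w/((s+a)^2+w^2) <-> e^(-at)*sin(wt)*u(t)
With a=3, w=5: f(t) = e^(-3t)*sin(5t)*u(t)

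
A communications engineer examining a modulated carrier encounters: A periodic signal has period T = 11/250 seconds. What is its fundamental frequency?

The fundamental frequency is the reciprocal of the period.
f = 1/T = 1/(11/250) = 250/11 Hz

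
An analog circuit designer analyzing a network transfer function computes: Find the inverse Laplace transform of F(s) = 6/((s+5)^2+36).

Standard pair: w/((s+a)^2+w^2) <-> e^(-at)*sin(wt)*u(t)
With a=5, w=6: f(t) = e^(-5t)*sin(6t)*u(t)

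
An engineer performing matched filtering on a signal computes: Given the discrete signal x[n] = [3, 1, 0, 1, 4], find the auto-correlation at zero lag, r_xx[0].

The auto-correlation at zero lag r_xx[0] equals the signal energy.
r_xx[0] = sum of x[n]^2 = 3^2 + 1^2 + 0^2 + 1^2 + 4^2
= 9 + 1 + 0 + 1 + 16 = 27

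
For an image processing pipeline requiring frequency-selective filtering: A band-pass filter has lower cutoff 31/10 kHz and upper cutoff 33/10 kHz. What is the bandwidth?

Bandwidth = f_high - f_low
= 33/10 kHz - 31/10 kHz = 1/5 kHz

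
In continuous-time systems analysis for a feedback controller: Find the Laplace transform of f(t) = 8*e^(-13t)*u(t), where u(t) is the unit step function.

Standard Laplace transform pair:
e^(-at)*u(t) <-> 1/(s+a)
With a = 13: L{8*e^(-13t)*u(t)} = 8/(s+13), ROC: Re(s) > -13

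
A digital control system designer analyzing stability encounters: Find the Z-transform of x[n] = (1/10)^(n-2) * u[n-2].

Time-shifting property: if X(z) = Z{x[n]}, then Z{x[n-d]} = z^(-d) * X(z)
X(z) = z/(z - 1/10) for x[n] = (1/10)^n * u[n]
Z{x[n-2]} = z^(-2) * z/(z - 1/10) = z^(-1)/(z - 1/10)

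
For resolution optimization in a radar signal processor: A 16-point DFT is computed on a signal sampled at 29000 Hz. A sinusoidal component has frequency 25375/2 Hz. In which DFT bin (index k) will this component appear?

DFT frequency resolution = f_s/N = 29000/16 = 3625/2 Hz
Bin index k = f_signal / resolution = 25375/2 / 3625/2 = 7
The signal frequency 25375/2 Hz falls in DFT bin k = 7.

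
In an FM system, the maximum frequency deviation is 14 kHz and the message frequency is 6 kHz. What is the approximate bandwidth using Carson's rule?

Carson's rule: BW = 2*(delta_f + f_m)
= 2*(14 + 6) kHz = 40 kHz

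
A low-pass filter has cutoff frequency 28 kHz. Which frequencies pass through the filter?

A low-pass filter passes all frequencies below the cutoff frequency 28 kHz and attenuates higher frequencies.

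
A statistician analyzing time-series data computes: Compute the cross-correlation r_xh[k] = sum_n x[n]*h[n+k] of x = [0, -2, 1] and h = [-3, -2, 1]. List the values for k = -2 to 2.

Both sequences indexed from 0 and zero outside their support.
Lags with overlap: k = -2 to 2.
  r_xh[-2] = x[2]*h[0] = -3
  r_xh[-1] = x[1]*h[0] + x[2]*h[1] = 4
  r_xh[0] = x[0]*h[0] + x[1]*h[1] + x[2]*h[2] = 5
  r_xh[1] = x[0]*h[1] + x[1]*h[2] = -2
  r_xh[2] = x[0]*h[2] = 0
r_xh = [-3, 4, 5, -2, 0] (for k = -2, ..., 2)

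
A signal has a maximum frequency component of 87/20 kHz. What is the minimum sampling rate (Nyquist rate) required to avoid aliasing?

By the Nyquist-Shannon sampling theorem,
the minimum sampling rate (Nyquist rate) must be at least 2 * f_max.
Nyquist rate = 2 * 87/20 kHz = 87/10 kHz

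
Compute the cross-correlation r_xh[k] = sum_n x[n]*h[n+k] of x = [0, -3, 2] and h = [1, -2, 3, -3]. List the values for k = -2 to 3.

Both sequences indexed from 0 and zero outside their support.
Lags with overlap: k = -2 to 3.
  r_xh[-2] = x[2]*h[0] = 2
  r_xh[-1] = x[1]*h[0] + x[2]*h[1] = -7
  r_xh[0] = x[0]*h[0] + x[1]*h[1] + x[2]*h[2] = 12
  r_xh[1] = x[0]*h[1] + x[1]*h[2] + x[2]*h[3] = -15
  r_xh[2] = x[0]*h[2] + x[1]*h[3] = 9
  r_xh[3] = x[0]*h[3] = 0
r_xh = [2, -7, 12, -15, 9, 0] (for k = -2, ..., 3)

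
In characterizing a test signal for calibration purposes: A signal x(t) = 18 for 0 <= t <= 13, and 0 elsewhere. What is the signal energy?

Energy = integral of |x(t)|^2 dt over the signal duration
= 18^2 * 13 = 324 * 13 = 4212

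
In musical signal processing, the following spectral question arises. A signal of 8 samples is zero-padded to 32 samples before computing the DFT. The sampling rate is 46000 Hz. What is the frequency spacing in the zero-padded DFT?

Original DFT: N = 8, resolution = f_s/N = 46000/8 = 5750 Hz
Zero-padded DFT: N = 32, resolution = f_s/N = 46000/32 = 2875/2 Hz
Zero-padding interpolates the spectrum (finer frequency grid)
but does NOT improve the true spectral resolution (ability to resolve close frequencies).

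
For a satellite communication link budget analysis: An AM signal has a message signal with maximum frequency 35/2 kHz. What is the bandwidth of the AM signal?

In AM (double-sideband), the bandwidth is twice the message frequency.
BW = 2 * f_m = 2 * 35/2 kHz = 35 kHz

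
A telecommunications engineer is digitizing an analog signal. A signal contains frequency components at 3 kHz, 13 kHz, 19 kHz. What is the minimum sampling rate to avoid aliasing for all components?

The highest frequency component is f_max = 19 kHz.
Nyquist rate = 2 * f_max = 2 * 19 kHz = 38 kHz.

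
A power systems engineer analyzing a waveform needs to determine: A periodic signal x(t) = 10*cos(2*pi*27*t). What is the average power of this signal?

Average power of A*cos(wt) is A^2/2.
P = 10^2 / 2 = 100/2 = 50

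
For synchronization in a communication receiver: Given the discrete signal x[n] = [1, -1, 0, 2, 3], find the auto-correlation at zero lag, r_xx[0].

The auto-correlation at zero lag r_xx[0] equals the signal energy.
r_xx[0] = sum of x[n]^2 = 1^2 + (-1)^2 + 0^2 + 2^2 + 3^2
= 1 + 1 + 0 + 4 + 9 = 15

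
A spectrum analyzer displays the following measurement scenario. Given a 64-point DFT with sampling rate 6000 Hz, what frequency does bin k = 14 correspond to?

The frequency of DFT bin k is: f_k = k * f_s / N
f_14 = 14 * 6000 / 64 = 2625/2 Hz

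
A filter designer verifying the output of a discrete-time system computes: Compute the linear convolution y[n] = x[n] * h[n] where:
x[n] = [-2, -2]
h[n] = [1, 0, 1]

y[n] = sum_k x[k]*h[n-k]. Output length = len(x) + len(h) - 1 = 2 + 3 - 1 = 4.
y[0] = -2*1 = -2
y[1] = -2*1 + -2*0 = -2
y[2] = -2*0 + -2*1 = -2
y[3] = -2*1 = -2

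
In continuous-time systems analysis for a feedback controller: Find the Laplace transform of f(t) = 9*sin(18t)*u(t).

Standard pair: sin(wt)*u(t) <-> w/(s^2+w^2)
With w = 18: L{9*sin(18t)*u(t)} = 162/(s^2+324)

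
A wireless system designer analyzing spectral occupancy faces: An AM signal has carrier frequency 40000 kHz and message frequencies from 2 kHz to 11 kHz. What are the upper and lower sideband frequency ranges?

Upper sideband (USB) = fc + [fm_low, fm_high] = 40000 + [2, 11] = [40002, 40011] kHz
Lower sideband (LSB) = fc - [fm_high, fm_low] = 40000 - [11, 2] = [39989, 39998] kHz
Total occupied spectrum: 39989 kHz to 40011 kHz (plus carrier at 40000 kHz)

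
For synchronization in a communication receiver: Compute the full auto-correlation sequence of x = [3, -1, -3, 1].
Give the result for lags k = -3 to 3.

r_xx[k] = sum_m x[m]*x[m+k], indexed from 0, for k = -3 to 3:
  r_xx[-3] = x[3]*x[0] = 3
  r_xx[-2] = x[2]*x[0] + x[3]*x[1] = -10
  r_xx[-1] = x[1]*x[0] + x[2]*x[1] + x[3]*x[2] = -3
  r_xx[0] = x[0]*x[0] + x[1]*x[1] + x[2]*x[2] + x[3]*x[3] = 20
  r_xx[1] = x[0]*x[1] + x[1]*x[2] + x[2]*x[3] = -3
  r_xx[2] = x[0]*x[2] + x[1]*x[3] = -10
  r_xx[3] = x[0]*x[3] = 3
r_xx = [3, -10, -3, 20, -3, -10, 3]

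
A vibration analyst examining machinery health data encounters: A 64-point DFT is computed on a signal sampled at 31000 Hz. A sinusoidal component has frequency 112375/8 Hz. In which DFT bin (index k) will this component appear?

DFT frequency resolution = f_s/N = 31000/64 = 3875/8 Hz
Bin index k = f_signal / resolution = 112375/8 / 3875/8 = 29
The signal frequency 112375/8 Hz falls in DFT bin k = 29.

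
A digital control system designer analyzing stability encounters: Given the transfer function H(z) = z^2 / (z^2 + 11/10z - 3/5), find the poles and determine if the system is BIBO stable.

Poles are roots of the denominator: z^2 + 11/10z - 3/5 = 0.
Quadratic formula: z = [-(11/10) +/- sqrt((11/10)^2 - 4*(-3/5))] / 2
Discriminant = 121/100 + 12/5 = 361/100; sqrt = 19/10.
z = (-11/10 +/- 19/10) / 2 => z = 2/5 or z = -3/2.
|p1| = 3/2, |p2| = 2/5.
For BIBO stability, all poles must lie inside the unit circle (|p| < 1).
System is UNSTABLE since at least one |p| >= 1.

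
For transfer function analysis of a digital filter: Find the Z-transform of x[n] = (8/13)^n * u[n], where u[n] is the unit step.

The Z-transform of a^n * u[n] is z/(z-a) for |z| > |a|.
Here a = 8/13, so X(z) = z/(z - (8/13)) = 13z/(13z - 8)
ROC: |z| > 8/13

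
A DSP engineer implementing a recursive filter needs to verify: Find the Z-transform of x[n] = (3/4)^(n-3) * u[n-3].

Time-shifting property: if X(z) = Z{x[n]}, then Z{x[n-d]} = z^(-d) * X(z)
X(z) = z/(z - 3/4) for x[n] = (3/4)^n * u[n]
Z{x[n-3]} = z^(-3) * z/(z - 3/4) = z^(-2)/(z - 3/4)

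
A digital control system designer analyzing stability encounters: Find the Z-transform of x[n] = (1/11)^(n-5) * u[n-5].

Time-shifting property: if X(z) = Z{x[n]}, then Z{x[n-d]} = z^(-d) * X(z)
X(z) = z/(z - 1/11) for x[n] = (1/11)^n * u[n]
Z{x[n-5]} = z^(-5) * z/(z - 1/11) = z^(-4)/(z - 1/11)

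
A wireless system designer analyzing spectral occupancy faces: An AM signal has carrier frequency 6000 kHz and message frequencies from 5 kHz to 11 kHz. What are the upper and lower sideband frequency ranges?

Upper sideband (USB) = fc + [fm_low, fm_high] = 6000 + [5, 11] = [6005, 6011] kHz
Lower sideband (LSB) = fc - [fm_high, fm_low] = 6000 - [11, 5] = [5989, 5995] kHz
Total occupied spectrum: 5989 kHz to 6011 kHz (plus carrier at 6000 kHz)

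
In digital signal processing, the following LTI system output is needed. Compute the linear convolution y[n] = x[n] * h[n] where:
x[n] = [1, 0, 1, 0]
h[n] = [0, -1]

y[n] = sum_k x[k]*h[n-k]. Output length = len(x) + len(h) - 1 = 4 + 2 - 1 = 5.
y[0] = 1*0 = 0
y[1] = 0*0 + 1*-1 = -1
y[2] = 1*0 + 0*-1 = 0
y[3] = 0*0 + 1*-1 = -1
y[4] = 0*-1 = 0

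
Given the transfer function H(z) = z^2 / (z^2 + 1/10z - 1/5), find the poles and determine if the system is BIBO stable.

Poles are roots of the denominator: z^2 + 1/10z - 1/5 = 0.
Quadratic formula: z = [-(1/10) +/- sqrt((1/10)^2 - 4*(-1/5))] / 2
Discriminant = 1/100 + 4/5 = 81/100; sqrt = 9/10.
z = (-1/10 +/- 9/10) / 2 => z = 2/5 or z = -1/2.
|p1| = 2/5, |p2| = 1/2.
For BIBO stability, all poles must lie inside the unit circle (|p| < 1).
System is STABLE since both |p| < 1.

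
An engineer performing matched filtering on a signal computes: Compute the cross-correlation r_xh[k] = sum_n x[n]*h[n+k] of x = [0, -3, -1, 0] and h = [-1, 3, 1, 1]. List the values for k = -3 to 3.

Both sequences indexed from 0 and zero outside their support.
Lags with overlap: k = -3 to 3.
  r_xh[-3] = x[3]*h[0] = 0
  r_xh[-2] = x[2]*h[0] + x[3]*h[1] = 1
  r_xh[-1] = x[1]*h[0] + x[2]*h[1] + x[3]*h[2] = 0
  r_xh[0] = x[0]*h[0] + x[1]*h[1] + x[2]*h[2] + x[3]*h[3] = -10
  r_xh[1] = x[0]*h[1] + x[1]*h[2] + x[2]*h[3] = -4
  r_xh[2] = x[0]*h[2] + x[1]*h[3] = -3
  r_xh[3] = x[0]*h[3] = 0
r_xh = [0, 1, 0, -10, -4, -3, 0] (for k = -3, ..., 3)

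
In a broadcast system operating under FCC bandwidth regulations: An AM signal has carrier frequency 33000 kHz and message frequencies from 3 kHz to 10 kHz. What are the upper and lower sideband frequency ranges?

Upper sideband (USB) = fc + [fm_low, fm_high] = 33000 + [3, 10] = [33003, 33010] kHz
Lower sideband (LSB) = fc - [fm_high, fm_low] = 33000 - [10, 3] = [32990, 32997] kHz
Total occupied spectrum: 32990 kHz to 33010 kHz (plus carrier at 33000 kHz)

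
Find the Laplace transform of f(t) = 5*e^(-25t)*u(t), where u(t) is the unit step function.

Standard Laplace transform pair:
e^(-at)*u(t) <-> 1/(s+a)
With a = 25: L{5*e^(-25t)*u(t)} = 5/(s+25), ROC: Re(s) > -25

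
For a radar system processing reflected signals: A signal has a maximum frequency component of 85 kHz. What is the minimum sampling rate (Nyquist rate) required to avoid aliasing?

By the Nyquist-Shannon sampling theorem,
the minimum sampling rate (Nyquist rate) must be at least 2 * f_max.
Nyquist rate = 2 * 85 kHz = 170 kHz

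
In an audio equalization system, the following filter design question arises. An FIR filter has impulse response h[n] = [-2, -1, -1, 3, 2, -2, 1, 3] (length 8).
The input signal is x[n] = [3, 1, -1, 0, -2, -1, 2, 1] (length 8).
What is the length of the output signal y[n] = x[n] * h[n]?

For linear convolution, the output length is:
len(y) = len(x) + len(h) - 1 = 8 + 8 - 1 = 15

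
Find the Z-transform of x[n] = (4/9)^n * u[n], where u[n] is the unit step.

The Z-transform of a^n * u[n] is z/(z-a) for |z| > |a|.
Here a = 4/9, so X(z) = z/(z - (4/9)) = 9z/(9z - 4)
ROC: |z| > 4/9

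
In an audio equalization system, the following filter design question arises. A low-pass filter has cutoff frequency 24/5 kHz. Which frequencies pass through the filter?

A low-pass filter passes all frequencies below the cutoff frequency 24/5 kHz and attenuates higher frequencies.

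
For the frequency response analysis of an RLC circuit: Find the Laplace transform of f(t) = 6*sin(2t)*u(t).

Standard pair: sin(wt)*u(t) <-> w/(s^2+w^2)
With w = 2: L{6*sin(2t)*u(t)} = 12/(s^2+4)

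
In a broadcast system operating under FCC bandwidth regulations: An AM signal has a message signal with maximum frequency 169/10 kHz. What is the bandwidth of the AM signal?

In AM (double-sideband), the bandwidth is twice the message frequency.
BW = 2 * f_m = 2 * 169/10 kHz = 169/5 kHz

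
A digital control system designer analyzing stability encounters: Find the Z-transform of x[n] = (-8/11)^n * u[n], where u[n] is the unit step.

The Z-transform of a^n * u[n] is z/(z-a) for |z| > |a|.
Here a = -8/11, so X(z) = z/(z - (-8/11)) = 11z/(11z + 8)
ROC: |z| > 8/11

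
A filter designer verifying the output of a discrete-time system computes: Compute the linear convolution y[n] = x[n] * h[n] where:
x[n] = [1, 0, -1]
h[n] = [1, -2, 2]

y[n] = sum_k x[k]*h[n-k]. Output length = len(x) + len(h) - 1 = 3 + 3 - 1 = 5.
y[0] = 1*1 = 1
y[1] = 0*1 + 1*-2 = -2
y[2] = -1*1 + 0*-2 + 1*2 = 1
y[3] = -1*-2 + 0*2 = 2
y[4] = -1*2 = -2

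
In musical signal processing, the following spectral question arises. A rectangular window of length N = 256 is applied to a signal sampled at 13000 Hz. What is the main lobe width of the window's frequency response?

For a rectangular window of length N,
the main lobe width in frequency is 2*f_s/N.
= 2*13000/256 = 1625/16 Hz
This determines the minimum frequency separation for resolving two sinusoids.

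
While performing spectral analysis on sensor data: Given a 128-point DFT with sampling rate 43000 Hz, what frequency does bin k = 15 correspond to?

The frequency of DFT bin k is: f_k = k * f_s / N
f_15 = 15 * 43000 / 128 = 80625/16 Hz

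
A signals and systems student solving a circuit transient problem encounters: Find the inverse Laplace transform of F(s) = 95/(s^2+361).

Standard pair: w/(s^2+w^2) <-> sin(wt)*u(t)
Recognize w^2 = 361, so w = 19; numerator 95 = 5*19.
f(t) = 5*sin(19t)*u(t)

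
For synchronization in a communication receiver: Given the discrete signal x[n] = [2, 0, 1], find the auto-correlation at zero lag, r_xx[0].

The auto-correlation at zero lag r_xx[0] equals the signal energy.
r_xx[0] = sum of x[n]^2 = 2^2 + 0^2 + 1^2
= 4 + 0 + 1 = 5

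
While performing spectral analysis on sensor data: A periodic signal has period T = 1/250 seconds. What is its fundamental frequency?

The fundamental frequency is the reciprocal of the period.
f = 1/T = 1/(1/250) = 250 Hz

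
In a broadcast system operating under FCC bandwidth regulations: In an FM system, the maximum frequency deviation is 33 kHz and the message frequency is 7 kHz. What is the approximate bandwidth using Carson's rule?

Carson's rule: BW = 2*(delta_f + f_m)
= 2*(33 + 7) kHz = 80 kHz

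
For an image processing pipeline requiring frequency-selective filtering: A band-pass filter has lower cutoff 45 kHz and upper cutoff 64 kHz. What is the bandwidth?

Bandwidth = f_high - f_low
= 64 kHz - 45 kHz = 19 kHz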